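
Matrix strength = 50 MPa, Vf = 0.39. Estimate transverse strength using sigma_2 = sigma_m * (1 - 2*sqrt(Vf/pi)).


factor = 1 - 2*sqrt(0.39/pi) = 0.2953
sigma_2 = 50 * 0.2953 = 14.77 MPa

14.77 MPa


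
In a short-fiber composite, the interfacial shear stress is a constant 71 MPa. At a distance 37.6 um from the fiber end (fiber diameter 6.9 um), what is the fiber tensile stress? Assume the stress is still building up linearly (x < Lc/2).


Force balance: sigma_f * (pi*d^2/4) = tau * (pi*d) * x  ->  sigma_f = 4 * tau * x / d
sigma_f = 4 * 71 * 37.6 / 6.9 = 1547.6 MPa

1547.6 MPa


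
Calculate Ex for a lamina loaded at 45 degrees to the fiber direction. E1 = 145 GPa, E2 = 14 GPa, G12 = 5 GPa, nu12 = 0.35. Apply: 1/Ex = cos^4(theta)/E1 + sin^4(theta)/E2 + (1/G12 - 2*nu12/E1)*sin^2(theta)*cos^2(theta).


cos^4(45) = 0.25, sin^4(45) = 0.25, sin^2(45)*cos^2(45) = 0.25
1/G12 - 2*nu12/E1 = 1/5 - 2*0.35/145 = 0.195172 GPa^-1
1/Ex = 0.25/145 + 0.25/14 + 0.195172*0.25 = 0.0683744 GPa^-1
Ex = 14.63 GPa

14.63 GPa


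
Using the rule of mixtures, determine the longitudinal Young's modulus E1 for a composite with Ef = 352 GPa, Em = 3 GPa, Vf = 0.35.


E1 = Ef*Vf + Em*(1-Vf) = 352*0.35 + 3*0.65 = 125.15 GPa

125.15 GPa


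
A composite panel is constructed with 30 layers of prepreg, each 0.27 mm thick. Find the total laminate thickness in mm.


h = n * t_ply = 30 * 0.27 = 8.1 mm

8.1 mm


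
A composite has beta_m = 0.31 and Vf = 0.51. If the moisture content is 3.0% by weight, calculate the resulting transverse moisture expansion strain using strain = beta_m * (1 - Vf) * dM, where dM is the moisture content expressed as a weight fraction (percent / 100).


dM = 3.0/100 = 0.03
strain = beta_m * (1-Vf) * dM = 0.31 * 0.49 * 0.03 = 0.004557

0.004557


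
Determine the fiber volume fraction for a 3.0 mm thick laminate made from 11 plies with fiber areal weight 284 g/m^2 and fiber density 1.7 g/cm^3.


Vf = n * FAW / (rho_f * h * 1000) = 11 * 284 / (1.7 * 3.0 * 1000) = 0.6125

0.6125


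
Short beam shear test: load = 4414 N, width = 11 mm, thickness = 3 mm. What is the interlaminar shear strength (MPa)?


ILSS = 3F/(4bh) = 3*4414/(4*11*3) = 100.32 MPa

100.32 MPa


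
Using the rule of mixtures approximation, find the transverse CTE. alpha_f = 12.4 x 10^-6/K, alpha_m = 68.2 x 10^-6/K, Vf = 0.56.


alpha_2 = alpha_f*Vf + alpha_m*(1-Vf) = 12.4*0.56 + 68.2*0.44 = 37.0 x 10^-6/K

37.0 x 10^-6/K


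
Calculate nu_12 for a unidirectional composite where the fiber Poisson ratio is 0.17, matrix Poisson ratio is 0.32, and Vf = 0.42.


nu_12 = nu_f*Vf + nu_m*(1-Vf) = 0.17*0.42 + 0.32*0.58 = 0.257

0.257


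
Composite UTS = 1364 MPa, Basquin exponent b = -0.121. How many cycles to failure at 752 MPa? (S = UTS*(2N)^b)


N = 0.5 * (S/UTS)^(1/b) = 0.5 * (752/1364)^(1/-0.121) = 68.5696 cycles

68.5696 cycles


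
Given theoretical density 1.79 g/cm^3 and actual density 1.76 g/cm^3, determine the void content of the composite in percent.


Void% = (rho_theo - rho_actual)/rho_theo * 100 = (1.79 - 1.76)/1.79 * 100 = 1.68%

1.68%


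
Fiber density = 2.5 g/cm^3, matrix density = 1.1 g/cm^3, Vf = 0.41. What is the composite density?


rho_c = rho_f*Vf + rho_m*(1-Vf) = 2.5*0.41 + 1.1*0.59 = 1.674 g/cm^3

1.674 g/cm^3


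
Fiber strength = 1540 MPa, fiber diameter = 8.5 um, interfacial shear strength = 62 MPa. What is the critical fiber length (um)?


Lc = sigma_f * d / (2 * tau_i) = 1540 * 8.5 / (2 * 62) = 105.6 um

105.6 um


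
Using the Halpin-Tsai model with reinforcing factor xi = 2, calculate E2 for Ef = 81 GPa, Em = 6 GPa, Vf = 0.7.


eta = (Ef/Em - 1)/(Ef/Em + xi) = (13.5 - 1)/(13.5 + 2) = 0.8065
E2 = Em*(1+xi*eta*Vf)/(1-eta*Vf) = 29.33 GPa

29.33 GPa


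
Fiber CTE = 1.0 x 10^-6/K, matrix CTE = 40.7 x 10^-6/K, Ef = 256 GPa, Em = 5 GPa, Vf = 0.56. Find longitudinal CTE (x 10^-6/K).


E1 = Ef*Vf + Em*(1-Vf) = 145.56
alpha_1 = (alpha_f*Ef*Vf + alpha_m*Em*(1-Vf))/E1 = 1.6 x 10^-6/K

1.6 x 10^-6/K


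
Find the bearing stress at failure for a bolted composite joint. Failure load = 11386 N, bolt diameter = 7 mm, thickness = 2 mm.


sigma_br = F/(d*h) = 11386/(7*2) = 813.3 MPa

813.3 MPa


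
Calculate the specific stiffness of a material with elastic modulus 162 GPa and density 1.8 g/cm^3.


Specific stiffness = E/rho = 162/1.8 = 90.0 GPa/(g/cm^3)

90.0 GPa/(g/cm^3)


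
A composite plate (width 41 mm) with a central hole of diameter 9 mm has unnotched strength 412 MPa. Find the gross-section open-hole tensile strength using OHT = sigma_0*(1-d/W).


OHT = sigma_0*(1-d/W) = 412*(1-9/41) = 321.6 MPa

321.6 MPa


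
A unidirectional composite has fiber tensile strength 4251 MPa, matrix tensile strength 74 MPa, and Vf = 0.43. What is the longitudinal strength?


sigma_1 = sigma_f*Vf + sigma_m*(1-Vf) = 4251*0.43 + 74*0.57 = 1870.1 MPa

1870.1 MPa


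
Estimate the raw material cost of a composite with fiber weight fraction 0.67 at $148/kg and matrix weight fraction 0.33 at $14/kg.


Cost = cost_f*Wf + cost_m*Wm = 148*0.67 + 14*0.33 = $103.78/kg

$103.78/kg


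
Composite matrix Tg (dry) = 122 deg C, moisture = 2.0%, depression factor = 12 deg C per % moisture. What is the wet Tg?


Tg_wet = Tg_dry - k*moisture = 122 - 12*2.0 = 98.0 deg C

98.0 deg C


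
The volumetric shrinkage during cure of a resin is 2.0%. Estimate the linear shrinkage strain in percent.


Linear shrinkage ≈ vol_shrink/3 = 2.0/3 = 0.667%

0.667%


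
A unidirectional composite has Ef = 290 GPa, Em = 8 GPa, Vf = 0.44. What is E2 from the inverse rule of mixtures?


1/E2 = Vf/Ef + (1-Vf)/Em = 0.44/290 + 0.56/8
E2 = 13.98 GPa

13.98 GPa


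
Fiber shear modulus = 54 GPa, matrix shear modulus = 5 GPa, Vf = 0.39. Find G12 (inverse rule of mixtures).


1/G12 = Vf/Gf + (1-Vf)/Gm = 0.39/54 + 0.61/5
G12 = 7.74 GPa

7.74 GPa


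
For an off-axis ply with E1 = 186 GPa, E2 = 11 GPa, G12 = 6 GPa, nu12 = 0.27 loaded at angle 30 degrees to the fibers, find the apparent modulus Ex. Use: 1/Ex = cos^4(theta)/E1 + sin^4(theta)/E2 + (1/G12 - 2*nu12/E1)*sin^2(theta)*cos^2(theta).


cos^4(30) = 0.5625, sin^4(30) = 0.0625, sin^2(30)*cos^2(30) = 0.1875
1/G12 - 2*nu12/E1 = 1/6 - 2*0.27/186 = 0.163763 GPa^-1
1/Ex = 0.5625/186 + 0.0625/11 + 0.163763*0.1875 = 0.0394117 GPa^-1
Ex = 25.37 GPa

25.37 GPa


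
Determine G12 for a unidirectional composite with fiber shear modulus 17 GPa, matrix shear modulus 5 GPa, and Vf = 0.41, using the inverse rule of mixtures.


1/G12 = Vf/Gf + (1-Vf)/Gm = 0.41/17 + 0.59/5
G12 = 7.04 GPa

7.04 GPa


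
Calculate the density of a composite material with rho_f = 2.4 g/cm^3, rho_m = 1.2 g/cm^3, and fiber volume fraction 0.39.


rho_c = rho_f*Vf + rho_m*(1-Vf) = 2.4*0.39 + 1.2*0.61 = 1.668 g/cm^3

1.668 g/cm^3


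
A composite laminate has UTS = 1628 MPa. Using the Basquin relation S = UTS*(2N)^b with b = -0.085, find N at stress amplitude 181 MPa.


N = 0.5 * (S/UTS)^(1/b) = 0.5 * (181/1628)^(1/-0.085) = 8.3602e+10 cycles

8.3602e+10 cycles


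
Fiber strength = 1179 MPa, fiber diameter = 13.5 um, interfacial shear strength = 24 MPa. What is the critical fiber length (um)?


Lc = sigma_f * d / (2 * tau_i) = 1179 * 13.5 / (2 * 24) = 331.6 um

331.6 um


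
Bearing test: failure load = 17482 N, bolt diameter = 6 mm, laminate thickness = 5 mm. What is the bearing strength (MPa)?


sigma_br = F/(d*h) = 17482/(6*5) = 582.7 MPa

582.7 MPa


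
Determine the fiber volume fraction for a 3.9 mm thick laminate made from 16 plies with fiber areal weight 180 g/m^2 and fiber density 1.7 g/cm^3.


Vf = n * FAW / (rho_f * h * 1000) = 16 * 180 / (1.7 * 3.9 * 1000) = 0.4344

0.4344


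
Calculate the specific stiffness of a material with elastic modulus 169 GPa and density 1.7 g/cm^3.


Specific stiffness = E/rho = 169/1.7 = 99.4 GPa/(g/cm^3)

99.4 GPa/(g/cm^3)


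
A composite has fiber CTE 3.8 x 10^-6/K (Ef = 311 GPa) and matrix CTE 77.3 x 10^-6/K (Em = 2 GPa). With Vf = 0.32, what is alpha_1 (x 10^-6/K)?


E1 = Ef*Vf + Em*(1-Vf) = 100.88
alpha_1 = (alpha_f*Ef*Vf + alpha_m*Em*(1-Vf))/E1 = 4.79 x 10^-6/K

4.79 x 10^-6/K


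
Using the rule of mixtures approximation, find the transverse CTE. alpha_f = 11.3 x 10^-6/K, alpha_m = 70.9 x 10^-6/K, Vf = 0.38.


alpha_2 = alpha_f*Vf + alpha_m*(1-Vf) = 11.3*0.38 + 70.9*0.62 = 48.3 x 10^-6/K

48.3 x 10^-6/K


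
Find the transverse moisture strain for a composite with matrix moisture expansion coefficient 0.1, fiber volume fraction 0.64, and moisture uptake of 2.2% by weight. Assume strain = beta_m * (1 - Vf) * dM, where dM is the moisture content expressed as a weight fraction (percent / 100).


dM = 2.2/100 = 0.022
strain = beta_m * (1-Vf) * dM = 0.1 * 0.36 * 0.022 = 0.000792

0.000792


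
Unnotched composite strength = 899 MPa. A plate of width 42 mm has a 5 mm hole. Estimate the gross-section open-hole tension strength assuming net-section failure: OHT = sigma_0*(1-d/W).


OHT = sigma_0*(1-d/W) = 899*(1-5/42) = 792.0 MPa

792.0 MPa


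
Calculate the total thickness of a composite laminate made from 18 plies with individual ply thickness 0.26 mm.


h = n * t_ply = 18 * 0.26 = 4.68 mm

4.68 mm


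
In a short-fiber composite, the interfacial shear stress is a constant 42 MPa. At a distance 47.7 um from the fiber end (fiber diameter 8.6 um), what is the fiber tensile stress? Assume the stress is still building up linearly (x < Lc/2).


Force balance: sigma_f * (pi*d^2/4) = tau * (pi*d) * x  ->  sigma_f = 4 * tau * x / d
sigma_f = 4 * 42 * 47.7 / 8.6 = 931.8 MPa

931.8 MPa


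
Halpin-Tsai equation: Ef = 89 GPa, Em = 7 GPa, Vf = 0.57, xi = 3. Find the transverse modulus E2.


eta = (Ef/Em - 1)/(Ef/Em + xi) = (12.7143 - 1)/(12.7143 + 3) = 0.7455
E2 = Em*(1+xi*eta*Vf)/(1-eta*Vf) = 27.69 GPa

27.69 GPa


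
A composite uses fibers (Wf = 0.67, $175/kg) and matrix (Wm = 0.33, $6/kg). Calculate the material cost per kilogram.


Cost = cost_f*Wf + cost_m*Wm = 175*0.67 + 6*0.33 = $119.23/kg

$119.23/kg


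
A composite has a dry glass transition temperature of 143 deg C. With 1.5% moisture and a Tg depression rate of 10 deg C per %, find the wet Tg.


Tg_wet = Tg_dry - k*moisture = 143 - 10*1.5 = 128.0 deg C

128.0 deg C


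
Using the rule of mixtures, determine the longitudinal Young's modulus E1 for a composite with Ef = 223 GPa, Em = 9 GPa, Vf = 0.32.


E1 = Ef*Vf + Em*(1-Vf) = 223*0.32 + 9*0.68 = 77.48 GPa

77.48 GPa


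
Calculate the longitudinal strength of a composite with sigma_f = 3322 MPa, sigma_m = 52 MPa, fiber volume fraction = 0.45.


sigma_1 = sigma_f*Vf + sigma_m*(1-Vf) = 3322*0.45 + 52*0.55 = 1523.5 MPa

1523.5 MPa


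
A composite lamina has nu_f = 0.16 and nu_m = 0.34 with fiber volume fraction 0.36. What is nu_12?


nu_12 = nu_f*Vf + nu_m*(1-Vf) = 0.16*0.36 + 0.34*0.64 = 0.2752

0.2752


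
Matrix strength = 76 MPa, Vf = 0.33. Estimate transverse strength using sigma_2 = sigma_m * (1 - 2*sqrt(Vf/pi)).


factor = 1 - 2*sqrt(0.33/pi) = 0.3518
sigma_2 = 76 * 0.3518 = 26.74 MPa

26.74 MPa


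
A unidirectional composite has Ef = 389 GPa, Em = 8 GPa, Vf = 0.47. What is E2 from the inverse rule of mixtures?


1/E2 = Vf/Ef + (1-Vf)/Em = 0.47/389 + 0.53/8
E2 = 14.82 GPa

14.82 GPa


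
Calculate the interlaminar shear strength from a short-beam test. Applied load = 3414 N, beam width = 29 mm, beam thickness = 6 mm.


ILSS = 3F/(4bh) = 3*3414/(4*29*6) = 14.72 MPa

14.72 MPa


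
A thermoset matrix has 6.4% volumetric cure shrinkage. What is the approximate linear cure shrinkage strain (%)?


Linear shrinkage ≈ vol_shrink/3 = 6.4/3 = 2.133%

2.133%


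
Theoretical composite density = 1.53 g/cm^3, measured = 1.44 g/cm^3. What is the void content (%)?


Void% = (rho_theo - rho_actual)/rho_theo * 100 = (1.53 - 1.44)/1.53 * 100 = 5.88%

5.88%


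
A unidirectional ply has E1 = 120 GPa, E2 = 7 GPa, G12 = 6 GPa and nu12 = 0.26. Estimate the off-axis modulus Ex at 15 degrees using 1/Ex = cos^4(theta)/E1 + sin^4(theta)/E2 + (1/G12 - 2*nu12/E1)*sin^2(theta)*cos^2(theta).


cos^4(15) = 0.870513, sin^4(15) = 0.004487, sin^2(15)*cos^2(15) = 0.0625
1/G12 - 2*nu12/E1 = 1/6 - 2*0.26/120 = 0.162333 GPa^-1
1/Ex = 0.870513/120 + 0.004487/7 + 0.162333*0.0625 = 0.0180411 GPa^-1
Ex = 55.43 GPa

55.43 GPa


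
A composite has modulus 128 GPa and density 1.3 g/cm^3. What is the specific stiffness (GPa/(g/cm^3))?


Specific stiffness = E/rho = 128/1.3 = 98.5 GPa/(g/cm^3)

98.5 GPa/(g/cm^3)


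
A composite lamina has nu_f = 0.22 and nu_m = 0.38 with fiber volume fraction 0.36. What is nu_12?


nu_12 = nu_f*Vf + nu_m*(1-Vf) = 0.22*0.36 + 0.38*0.64 = 0.3224

0.3224


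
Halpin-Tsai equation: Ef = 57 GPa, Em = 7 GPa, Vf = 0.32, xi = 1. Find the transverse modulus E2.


eta = (Ef/Em - 1)/(Ef/Em + xi) = (8.1429 - 1)/(8.1429 + 1) = 0.7813
E2 = Em*(1+xi*eta*Vf)/(1-eta*Vf) = 11.67 GPa

11.67 GPa


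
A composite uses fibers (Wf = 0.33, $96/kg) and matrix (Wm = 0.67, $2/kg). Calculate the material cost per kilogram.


Cost = cost_f*Wf + cost_m*Wm = 96*0.33 + 2*0.67 = $33.02/kg

$33.02/kg


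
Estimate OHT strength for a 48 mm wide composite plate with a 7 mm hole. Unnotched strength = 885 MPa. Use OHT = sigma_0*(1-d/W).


OHT = sigma_0*(1-d/W) = 885*(1-7/48) = 755.9 MPa

755.9 MPa


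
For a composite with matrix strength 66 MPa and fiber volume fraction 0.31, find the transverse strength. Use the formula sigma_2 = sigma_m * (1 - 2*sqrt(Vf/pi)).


factor = 1 - 2*sqrt(0.31/pi) = 0.3717
sigma_2 = 66 * 0.3717 = 24.54 MPa

24.54 MPa


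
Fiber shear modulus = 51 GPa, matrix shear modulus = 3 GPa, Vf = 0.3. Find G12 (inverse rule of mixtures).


1/G12 = Vf/Gf + (1-Vf)/Gm = 0.3/51 + 0.7/3
G12 = 4.18 GPa

4.18 GPa


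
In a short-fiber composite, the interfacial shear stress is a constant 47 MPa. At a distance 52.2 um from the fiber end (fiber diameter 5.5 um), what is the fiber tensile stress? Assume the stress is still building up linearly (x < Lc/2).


Force balance: sigma_f * (pi*d^2/4) = tau * (pi*d) * x  ->  sigma_f = 4 * tau * x / d
sigma_f = 4 * 47 * 52.2 / 5.5 = 1784.3 MPa

1784.3 MPa


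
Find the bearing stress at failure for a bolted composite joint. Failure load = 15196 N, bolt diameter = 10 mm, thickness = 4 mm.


sigma_br = F/(d*h) = 15196/(10*4) = 379.9 MPa

379.9 MPa


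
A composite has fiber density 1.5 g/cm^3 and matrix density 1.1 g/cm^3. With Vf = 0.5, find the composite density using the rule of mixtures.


rho_c = rho_f*Vf + rho_m*(1-Vf) = 1.5*0.5 + 1.1*0.5 = 1.3 g/cm^3

1.3 g/cm^3


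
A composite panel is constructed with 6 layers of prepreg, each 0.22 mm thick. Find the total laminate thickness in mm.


h = n * t_ply = 6 * 0.22 = 1.32 mm

1.32 mm


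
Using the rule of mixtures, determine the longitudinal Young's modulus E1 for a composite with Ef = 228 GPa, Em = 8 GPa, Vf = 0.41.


E1 = Ef*Vf + Em*(1-Vf) = 228*0.41 + 8*0.59 = 98.2 GPa

98.2 GPa


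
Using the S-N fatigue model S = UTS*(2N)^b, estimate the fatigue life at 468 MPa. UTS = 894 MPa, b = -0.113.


N = 0.5 * (S/UTS)^(1/b) = 0.5 * (468/894)^(1/-0.113) = 153.6409 cycles

153.6409 cycles


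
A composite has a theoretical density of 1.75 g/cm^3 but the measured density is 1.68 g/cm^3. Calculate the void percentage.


Void% = (rho_theo - rho_actual)/rho_theo * 100 = (1.75 - 1.68)/1.75 * 100 = 4.0%

4.0%


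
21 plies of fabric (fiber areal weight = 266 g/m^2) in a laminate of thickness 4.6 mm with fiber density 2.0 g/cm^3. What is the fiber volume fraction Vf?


Vf = n * FAW / (rho_f * h * 1000) = 21 * 266 / (2.0 * 4.6 * 1000) = 0.6072

0.6072


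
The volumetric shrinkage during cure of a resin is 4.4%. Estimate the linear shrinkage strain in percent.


Linear shrinkage ≈ vol_shrink/3 = 4.4/3 = 1.467%

1.467%


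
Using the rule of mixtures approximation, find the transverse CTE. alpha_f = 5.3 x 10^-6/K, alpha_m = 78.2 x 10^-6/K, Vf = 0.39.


alpha_2 = alpha_f*Vf + alpha_m*(1-Vf) = 5.3*0.39 + 78.2*0.61 = 49.8 x 10^-6/K

49.8 x 10^-6/K


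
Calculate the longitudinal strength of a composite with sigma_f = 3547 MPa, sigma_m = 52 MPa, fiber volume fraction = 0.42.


sigma_1 = sigma_f*Vf + sigma_m*(1-Vf) = 3547*0.42 + 52*0.58 = 1519.9 MPa

1519.9 MPa


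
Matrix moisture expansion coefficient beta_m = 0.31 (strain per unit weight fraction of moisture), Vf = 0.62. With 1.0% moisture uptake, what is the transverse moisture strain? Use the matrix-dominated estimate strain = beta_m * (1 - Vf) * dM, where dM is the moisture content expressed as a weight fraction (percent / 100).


dM = 1.0/100 = 0.01
strain = beta_m * (1-Vf) * dM = 0.31 * 0.38 * 0.01 = 0.001178

0.001178


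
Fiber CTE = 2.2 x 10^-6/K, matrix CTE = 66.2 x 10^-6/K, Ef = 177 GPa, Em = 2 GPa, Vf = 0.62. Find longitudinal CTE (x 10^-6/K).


E1 = Ef*Vf + Em*(1-Vf) = 110.5
alpha_1 = (alpha_f*Ef*Vf + alpha_m*Em*(1-Vf))/E1 = 2.64 x 10^-6/K

2.64 x 10^-6/K


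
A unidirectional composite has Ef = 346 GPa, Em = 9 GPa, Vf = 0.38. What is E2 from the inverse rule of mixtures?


1/E2 = Vf/Ef + (1-Vf)/Em = 0.38/346 + 0.62/9
E2 = 14.29 GPa

14.29 GPa


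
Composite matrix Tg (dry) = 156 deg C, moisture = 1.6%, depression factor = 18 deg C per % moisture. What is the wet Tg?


Tg_wet = Tg_dry - k*moisture = 156 - 18*1.6 = 127.2 deg C

127.2 deg C


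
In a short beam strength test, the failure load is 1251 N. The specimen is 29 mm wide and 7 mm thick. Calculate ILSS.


ILSS = 3F/(4bh) = 3*1251/(4*29*7) = 4.62 MPa

4.62 MPa


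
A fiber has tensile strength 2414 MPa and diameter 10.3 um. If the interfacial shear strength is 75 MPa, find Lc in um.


Lc = sigma_f * d / (2 * tau_i) = 2414 * 10.3 / (2 * 75) = 165.8 um

165.8 um


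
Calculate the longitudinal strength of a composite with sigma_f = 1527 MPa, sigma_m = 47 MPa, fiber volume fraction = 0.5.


sigma_1 = sigma_f*Vf + sigma_m*(1-Vf) = 1527*0.5 + 47*0.5 = 787.0 MPa

787.0 MPa


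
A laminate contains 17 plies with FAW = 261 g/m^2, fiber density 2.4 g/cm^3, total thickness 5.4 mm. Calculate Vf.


Vf = n * FAW / (rho_f * h * 1000) = 17 * 261 / (2.4 * 5.4 * 1000) = 0.3424

0.3424


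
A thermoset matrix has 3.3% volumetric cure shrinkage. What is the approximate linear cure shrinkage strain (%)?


Linear shrinkage ≈ vol_shrink/3 = 3.3/3 = 1.1%

1.1%


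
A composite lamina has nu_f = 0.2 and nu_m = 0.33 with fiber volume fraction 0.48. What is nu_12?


nu_12 = nu_f*Vf + nu_m*(1-Vf) = 0.2*0.48 + 0.33*0.52 = 0.2676

0.2676


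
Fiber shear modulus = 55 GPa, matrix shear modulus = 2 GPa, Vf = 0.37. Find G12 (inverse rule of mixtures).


1/G12 = Vf/Gf + (1-Vf)/Gm = 0.37/55 + 0.63/2
G12 = 3.11 GPa

3.11 GPa


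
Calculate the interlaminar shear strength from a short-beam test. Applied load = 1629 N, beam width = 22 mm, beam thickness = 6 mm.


ILSS = 3F/(4bh) = 3*1629/(4*22*6) = 9.26 MPa

9.26 MPa


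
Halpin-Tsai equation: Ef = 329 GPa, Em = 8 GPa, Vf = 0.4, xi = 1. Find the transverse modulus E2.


eta = (Ef/Em - 1)/(Ef/Em + xi) = (41.125 - 1)/(41.125 + 1) = 0.9525
E2 = Em*(1+xi*eta*Vf)/(1-eta*Vf) = 17.85 GPa

17.85 GPa


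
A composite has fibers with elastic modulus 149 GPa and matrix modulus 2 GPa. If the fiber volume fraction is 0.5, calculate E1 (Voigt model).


E1 = Ef*Vf + Em*(1-Vf) = 149*0.5 + 2*0.5 = 75.5 GPa

75.5 GPa


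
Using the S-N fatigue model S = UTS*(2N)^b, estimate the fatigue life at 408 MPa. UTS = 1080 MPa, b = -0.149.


N = 0.5 * (S/UTS)^(1/b) = 0.5 * (408/1080)^(1/-0.149) = 343.8029 cycles

343.8029 cycles


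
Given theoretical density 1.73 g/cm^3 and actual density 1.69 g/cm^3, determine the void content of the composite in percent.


Void% = (rho_theo - rho_actual)/rho_theo * 100 = (1.73 - 1.69)/1.73 * 100 = 2.31%

2.31%


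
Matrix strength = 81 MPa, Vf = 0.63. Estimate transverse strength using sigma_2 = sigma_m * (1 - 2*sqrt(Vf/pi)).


factor = 1 - 2*sqrt(0.63/pi) = 0.1044
sigma_2 = 81 * 0.1044 = 8.45 MPa

8.45 MPa


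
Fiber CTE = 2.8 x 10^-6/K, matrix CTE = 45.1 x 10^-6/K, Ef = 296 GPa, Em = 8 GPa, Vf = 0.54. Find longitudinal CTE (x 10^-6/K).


E1 = Ef*Vf + Em*(1-Vf) = 163.52
alpha_1 = (alpha_f*Ef*Vf + alpha_m*Em*(1-Vf))/E1 = 3.75 x 10^-6/K

3.75 x 10^-6/K


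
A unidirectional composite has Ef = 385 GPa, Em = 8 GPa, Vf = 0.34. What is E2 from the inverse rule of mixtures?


1/E2 = Vf/Ef + (1-Vf)/Em = 0.34/385 + 0.66/8
E2 = 11.99 GPa

11.99 GPa


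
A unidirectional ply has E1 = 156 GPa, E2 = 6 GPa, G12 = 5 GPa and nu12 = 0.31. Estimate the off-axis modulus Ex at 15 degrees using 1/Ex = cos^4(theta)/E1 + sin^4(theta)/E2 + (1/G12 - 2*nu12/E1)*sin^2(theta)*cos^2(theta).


cos^4(15) = 0.870513, sin^4(15) = 0.004487, sin^2(15)*cos^2(15) = 0.0625
1/G12 - 2*nu12/E1 = 1/5 - 2*0.31/156 = 0.196026 GPa^-1
1/Ex = 0.870513/156 + 0.004487/6 + 0.196026*0.0625 = 0.0185797 GPa^-1
Ex = 53.82 GPa

53.82 GPa


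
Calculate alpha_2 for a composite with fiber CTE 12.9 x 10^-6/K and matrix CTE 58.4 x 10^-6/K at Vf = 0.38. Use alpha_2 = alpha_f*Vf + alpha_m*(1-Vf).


alpha_2 = alpha_f*Vf + alpha_m*(1-Vf) = 12.9*0.38 + 58.4*0.62 = 41.1 x 10^-6/K

41.1 x 10^-6/K


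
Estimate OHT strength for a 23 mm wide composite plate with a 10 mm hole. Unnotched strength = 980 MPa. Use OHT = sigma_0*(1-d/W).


OHT = sigma_0*(1-d/W) = 980*(1-10/23) = 553.9 MPa

553.9 MPa


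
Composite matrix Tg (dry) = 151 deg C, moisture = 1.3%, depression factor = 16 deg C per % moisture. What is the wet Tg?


Tg_wet = Tg_dry - k*moisture = 151 - 16*1.3 = 130.2 deg C

130.2 deg C


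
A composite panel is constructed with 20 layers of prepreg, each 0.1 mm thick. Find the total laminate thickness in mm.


h = n * t_ply = 20 * 0.1 = 2.0 mm

2.0 mm


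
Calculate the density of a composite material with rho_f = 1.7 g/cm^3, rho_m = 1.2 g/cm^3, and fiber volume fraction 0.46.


rho_c = rho_f*Vf + rho_m*(1-Vf) = 1.7*0.46 + 1.2*0.54 = 1.43 g/cm^3

1.43 g/cm^3


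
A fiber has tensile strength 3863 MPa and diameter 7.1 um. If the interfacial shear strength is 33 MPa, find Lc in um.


Lc = sigma_f * d / (2 * tau_i) = 3863 * 7.1 / (2 * 33) = 415.6 um

415.6 um


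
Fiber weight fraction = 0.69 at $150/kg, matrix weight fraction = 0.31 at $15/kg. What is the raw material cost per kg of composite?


Cost = cost_f*Wf + cost_m*Wm = 150*0.69 + 15*0.31 = $108.15/kg

$108.15/kg


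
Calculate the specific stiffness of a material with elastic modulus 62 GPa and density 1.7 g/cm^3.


Specific stiffness = E/rho = 62/1.7 = 36.5 GPa/(g/cm^3)

36.5 GPa/(g/cm^3)


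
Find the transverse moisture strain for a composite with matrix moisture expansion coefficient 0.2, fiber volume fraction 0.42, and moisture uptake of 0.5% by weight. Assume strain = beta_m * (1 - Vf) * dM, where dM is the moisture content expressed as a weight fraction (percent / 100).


dM = 0.5/100 = 0.005
strain = beta_m * (1-Vf) * dM = 0.2 * 0.58 * 0.005 = 0.00058

0.00058


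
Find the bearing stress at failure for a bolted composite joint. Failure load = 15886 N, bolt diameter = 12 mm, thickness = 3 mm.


sigma_br = F/(d*h) = 15886/(12*3) = 441.3 MPa

441.3 MPa


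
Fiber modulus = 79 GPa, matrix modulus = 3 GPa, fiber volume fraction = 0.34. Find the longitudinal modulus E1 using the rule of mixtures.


E1 = Ef*Vf + Em*(1-Vf) = 79*0.34 + 3*0.66 = 28.84 GPa

28.84 GPa


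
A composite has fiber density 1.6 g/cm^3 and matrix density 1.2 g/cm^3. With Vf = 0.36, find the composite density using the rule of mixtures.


rho_c = rho_f*Vf + rho_m*(1-Vf) = 1.6*0.36 + 1.2*0.64 = 1.344 g/cm^3

1.344 g/cm^3


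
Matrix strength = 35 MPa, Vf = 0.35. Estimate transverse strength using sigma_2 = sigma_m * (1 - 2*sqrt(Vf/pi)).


factor = 1 - 2*sqrt(0.35/pi) = 0.3324
sigma_2 = 35 * 0.3324 = 11.64 MPa

11.64 MPa


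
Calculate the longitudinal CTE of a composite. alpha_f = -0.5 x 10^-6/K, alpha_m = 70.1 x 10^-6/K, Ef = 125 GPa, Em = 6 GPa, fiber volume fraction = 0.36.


E1 = Ef*Vf + Em*(1-Vf) = 48.84
alpha_1 = (alpha_f*Ef*Vf + alpha_m*Em*(1-Vf))/E1 = 5.05 x 10^-6/K

5.05 x 10^-6/K


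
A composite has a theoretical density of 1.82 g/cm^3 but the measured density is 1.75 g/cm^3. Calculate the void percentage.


Void% = (rho_theo - rho_actual)/rho_theo * 100 = (1.82 - 1.75)/1.82 * 100 = 3.85%

3.85%


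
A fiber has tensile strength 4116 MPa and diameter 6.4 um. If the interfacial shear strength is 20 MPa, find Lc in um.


Lc = sigma_f * d / (2 * tau_i) = 4116 * 6.4 / (2 * 20) = 658.6 um

658.6 um


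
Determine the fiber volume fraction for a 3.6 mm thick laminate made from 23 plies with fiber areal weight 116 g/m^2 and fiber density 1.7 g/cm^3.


Vf = n * FAW / (rho_f * h * 1000) = 23 * 116 / (1.7 * 3.6 * 1000) = 0.4359

0.4359


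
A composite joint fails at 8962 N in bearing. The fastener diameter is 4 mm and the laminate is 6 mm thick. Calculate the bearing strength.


sigma_br = F/(d*h) = 8962/(4*6) = 373.4 MPa

373.4 MPa


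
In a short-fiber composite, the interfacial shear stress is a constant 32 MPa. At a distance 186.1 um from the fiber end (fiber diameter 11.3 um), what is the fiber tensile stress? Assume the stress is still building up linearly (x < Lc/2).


Force balance: sigma_f * (pi*d^2/4) = tau * (pi*d) * x  ->  sigma_f = 4 * tau * x / d
sigma_f = 4 * 32 * 186.1 / 11.3 = 2108.0 MPa

2108.0 MPa


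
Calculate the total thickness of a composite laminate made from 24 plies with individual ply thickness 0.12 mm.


h = n * t_ply = 24 * 0.12 = 2.88 mm

2.88 mm


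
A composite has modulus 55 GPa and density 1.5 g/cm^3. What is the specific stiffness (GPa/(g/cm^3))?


Specific stiffness = E/rho = 55/1.5 = 36.7 GPa/(g/cm^3)

36.7 GPa/(g/cm^3)


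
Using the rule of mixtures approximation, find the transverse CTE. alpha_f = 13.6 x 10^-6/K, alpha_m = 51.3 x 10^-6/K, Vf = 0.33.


alpha_2 = alpha_f*Vf + alpha_m*(1-Vf) = 13.6*0.33 + 51.3*0.67 = 38.9 x 10^-6/K

38.9 x 10^-6/K


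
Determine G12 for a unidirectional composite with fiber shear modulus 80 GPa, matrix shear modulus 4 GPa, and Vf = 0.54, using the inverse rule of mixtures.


1/G12 = Vf/Gf + (1-Vf)/Gm = 0.54/80 + 0.46/4
G12 = 8.21 GPa

8.21 GPa


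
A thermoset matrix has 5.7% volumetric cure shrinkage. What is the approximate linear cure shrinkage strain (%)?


Linear shrinkage ≈ vol_shrink/3 = 5.7/3 = 1.9%

1.9%


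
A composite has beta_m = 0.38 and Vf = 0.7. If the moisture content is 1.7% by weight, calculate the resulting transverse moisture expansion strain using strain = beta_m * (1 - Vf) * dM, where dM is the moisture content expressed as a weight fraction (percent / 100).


dM = 1.7/100 = 0.017
strain = beta_m * (1-Vf) * dM = 0.38 * 0.3 * 0.017 = 0.001938

0.001938


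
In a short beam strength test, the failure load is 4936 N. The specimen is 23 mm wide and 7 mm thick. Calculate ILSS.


ILSS = 3F/(4bh) = 3*4936/(4*23*7) = 22.99 MPa

22.99 MPa


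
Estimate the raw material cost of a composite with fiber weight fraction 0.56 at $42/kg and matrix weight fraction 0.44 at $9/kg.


Cost = cost_f*Wf + cost_m*Wm = 42*0.56 + 9*0.44 = $27.48/kg

$27.48/kg


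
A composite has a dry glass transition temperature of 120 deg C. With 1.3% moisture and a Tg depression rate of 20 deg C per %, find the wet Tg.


Tg_wet = Tg_dry - k*moisture = 120 - 20*1.3 = 94.0 deg C

94.0 deg C


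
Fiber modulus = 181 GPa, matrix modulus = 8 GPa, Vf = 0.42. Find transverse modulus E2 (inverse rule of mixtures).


1/E2 = Vf/Ef + (1-Vf)/Em = 0.42/181 + 0.58/8
E2 = 13.37 GPa

13.37 GPa


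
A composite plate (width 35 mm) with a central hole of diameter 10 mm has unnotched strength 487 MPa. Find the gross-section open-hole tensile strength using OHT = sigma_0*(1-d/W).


OHT = sigma_0*(1-d/W) = 487*(1-10/35) = 347.9 MPa

347.9 MPa


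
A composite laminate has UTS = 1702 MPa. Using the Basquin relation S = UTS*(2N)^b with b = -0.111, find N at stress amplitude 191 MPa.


N = 0.5 * (S/UTS)^(1/b) = 0.5 * (191/1702)^(1/-0.111) = 1.8066e+08 cycles

1.8066e+08 cycles


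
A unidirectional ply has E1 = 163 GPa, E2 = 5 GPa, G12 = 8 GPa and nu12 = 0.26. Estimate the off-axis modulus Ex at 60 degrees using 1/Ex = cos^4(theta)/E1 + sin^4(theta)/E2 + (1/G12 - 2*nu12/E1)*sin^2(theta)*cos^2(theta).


cos^4(60) = 0.0625, sin^4(60) = 0.5625, sin^2(60)*cos^2(60) = 0.1875
1/G12 - 2*nu12/E1 = 1/8 - 2*0.26/163 = 0.12181 GPa^-1
1/Ex = 0.0625/163 + 0.5625/5 + 0.12181*0.1875 = 0.1357228 GPa^-1
Ex = 7.37 GPa

7.37 GPa


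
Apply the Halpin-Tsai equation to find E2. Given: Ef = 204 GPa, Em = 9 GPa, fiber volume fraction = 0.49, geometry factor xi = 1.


eta = (Ef/Em - 1)/(Ef/Em + xi) = (22.6667 - 1)/(22.6667 + 1) = 0.9155
E2 = Em*(1+xi*eta*Vf)/(1-eta*Vf) = 23.64 GPa

23.64 GPa


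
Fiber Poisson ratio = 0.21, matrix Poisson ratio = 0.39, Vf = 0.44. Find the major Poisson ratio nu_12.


nu_12 = nu_f*Vf + nu_m*(1-Vf) = 0.21*0.44 + 0.39*0.56 = 0.3108

0.3108


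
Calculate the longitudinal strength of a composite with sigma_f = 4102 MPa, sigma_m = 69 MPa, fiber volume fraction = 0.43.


sigma_1 = sigma_f*Vf + sigma_m*(1-Vf) = 4102*0.43 + 69*0.57 = 1803.2 MPa

1803.2 MPa


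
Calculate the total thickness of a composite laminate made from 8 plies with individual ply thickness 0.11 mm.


h = n * t_ply = 8 * 0.11 = 0.88 mm

0.88 mm


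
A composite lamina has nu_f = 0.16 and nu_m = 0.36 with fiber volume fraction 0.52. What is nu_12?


nu_12 = nu_f*Vf + nu_m*(1-Vf) = 0.16*0.52 + 0.36*0.48 = 0.256

0.256


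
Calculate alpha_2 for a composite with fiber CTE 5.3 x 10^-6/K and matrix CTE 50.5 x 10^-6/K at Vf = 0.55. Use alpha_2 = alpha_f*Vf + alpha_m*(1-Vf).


alpha_2 = alpha_f*Vf + alpha_m*(1-Vf) = 5.3*0.55 + 50.5*0.45 = 25.6 x 10^-6/K

25.6 x 10^-6/K


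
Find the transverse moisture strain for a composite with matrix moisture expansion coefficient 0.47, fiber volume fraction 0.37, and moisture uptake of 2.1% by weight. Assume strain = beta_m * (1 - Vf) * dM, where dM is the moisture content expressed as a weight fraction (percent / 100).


dM = 2.1/100 = 0.021
strain = beta_m * (1-Vf) * dM = 0.47 * 0.63 * 0.021 = 0.0062181

0.0062181


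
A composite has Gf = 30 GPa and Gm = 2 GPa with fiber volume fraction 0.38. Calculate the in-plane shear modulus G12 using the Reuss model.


1/G12 = Vf/Gf + (1-Vf)/Gm = 0.38/30 + 0.62/2
G12 = 3.1 GPa

3.1 GPa


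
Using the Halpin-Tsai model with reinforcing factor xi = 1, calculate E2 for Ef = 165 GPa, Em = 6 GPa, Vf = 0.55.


eta = (Ef/Em - 1)/(Ef/Em + xi) = (27.5 - 1)/(27.5 + 1) = 0.9298
E2 = Em*(1+xi*eta*Vf)/(1-eta*Vf) = 18.56 GPa

18.56 GPa


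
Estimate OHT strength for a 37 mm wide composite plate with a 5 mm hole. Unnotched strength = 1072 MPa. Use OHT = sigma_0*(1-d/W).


OHT = sigma_0*(1-d/W) = 1072*(1-5/37) = 927.1 MPa

927.1 MPa


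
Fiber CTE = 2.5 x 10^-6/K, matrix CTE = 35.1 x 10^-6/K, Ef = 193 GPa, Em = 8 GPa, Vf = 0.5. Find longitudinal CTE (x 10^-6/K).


E1 = Ef*Vf + Em*(1-Vf) = 100.5
alpha_1 = (alpha_f*Ef*Vf + alpha_m*Em*(1-Vf))/E1 = 3.8 x 10^-6/K

3.8 x 10^-6/K


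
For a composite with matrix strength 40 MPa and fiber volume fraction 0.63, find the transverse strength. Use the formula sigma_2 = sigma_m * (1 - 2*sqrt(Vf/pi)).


factor = 1 - 2*sqrt(0.63/pi) = 0.1044
sigma_2 = 40 * 0.1044 = 4.18 MPa

4.18 MPa


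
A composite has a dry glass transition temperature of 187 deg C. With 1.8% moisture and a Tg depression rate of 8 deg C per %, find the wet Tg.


Tg_wet = Tg_dry - k*moisture = 187 - 8*1.8 = 172.6 deg C

172.6 deg C


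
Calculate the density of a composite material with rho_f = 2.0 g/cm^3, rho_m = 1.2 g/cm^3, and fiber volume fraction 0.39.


rho_c = rho_f*Vf + rho_m*(1-Vf) = 2.0*0.39 + 1.2*0.61 = 1.512 g/cm^3

1.512 g/cm^3


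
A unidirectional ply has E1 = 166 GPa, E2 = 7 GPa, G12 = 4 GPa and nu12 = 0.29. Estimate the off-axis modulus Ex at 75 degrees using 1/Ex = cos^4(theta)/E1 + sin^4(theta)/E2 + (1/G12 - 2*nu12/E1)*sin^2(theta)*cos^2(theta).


cos^4(75) = 0.004487, sin^4(75) = 0.870513, sin^2(75)*cos^2(75) = 0.0625
1/G12 - 2*nu12/E1 = 1/4 - 2*0.29/166 = 0.246506 GPa^-1
1/Ex = 0.004487/166 + 0.870513/7 + 0.246506*0.0625 = 0.1397926 GPa^-1
Ex = 7.15 GPa

7.15 GPa


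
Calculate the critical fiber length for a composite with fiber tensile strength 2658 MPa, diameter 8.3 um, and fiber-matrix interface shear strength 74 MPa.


Lc = sigma_f * d / (2 * tau_i) = 2658 * 8.3 / (2 * 74) = 149.1 um

149.1 um


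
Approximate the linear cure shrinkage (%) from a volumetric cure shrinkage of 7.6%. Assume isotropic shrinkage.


Linear shrinkage ≈ vol_shrink/3 = 7.6/3 = 2.533%

2.533%


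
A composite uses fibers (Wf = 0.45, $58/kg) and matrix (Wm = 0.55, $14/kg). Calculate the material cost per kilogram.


Cost = cost_f*Wf + cost_m*Wm = 58*0.45 + 14*0.55 = $33.8/kg

$33.8/kg


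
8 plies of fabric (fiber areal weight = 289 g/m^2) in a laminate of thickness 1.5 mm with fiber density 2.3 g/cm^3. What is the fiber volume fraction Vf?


Vf = n * FAW / (rho_f * h * 1000) = 8 * 289 / (2.3 * 1.5 * 1000) = 0.6701

0.6701


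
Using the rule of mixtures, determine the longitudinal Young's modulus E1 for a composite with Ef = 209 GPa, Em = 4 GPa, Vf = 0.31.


E1 = Ef*Vf + Em*(1-Vf) = 209*0.31 + 4*0.69 = 67.55 GPa

67.55 GPa


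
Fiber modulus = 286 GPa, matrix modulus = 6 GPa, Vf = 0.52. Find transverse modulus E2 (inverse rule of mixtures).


1/E2 = Vf/Ef + (1-Vf)/Em = 0.52/286 + 0.48/6
E2 = 12.22 GPa

12.22 GPa


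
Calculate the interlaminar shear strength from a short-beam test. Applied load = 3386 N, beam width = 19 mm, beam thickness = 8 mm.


ILSS = 3F/(4bh) = 3*3386/(4*19*8) = 16.71 MPa

16.71 MPa


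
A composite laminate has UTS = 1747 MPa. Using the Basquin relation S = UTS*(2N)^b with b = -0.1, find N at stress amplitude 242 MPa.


N = 0.5 * (S/UTS)^(1/b) = 0.5 * (242/1747)^(1/-0.1) = 1.9220e+08 cycles

1.9220e+08 cycles


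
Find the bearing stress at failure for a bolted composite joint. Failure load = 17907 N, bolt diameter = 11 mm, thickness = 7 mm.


sigma_br = F/(d*h) = 17907/(11*7) = 232.6 MPa

232.6 MPa


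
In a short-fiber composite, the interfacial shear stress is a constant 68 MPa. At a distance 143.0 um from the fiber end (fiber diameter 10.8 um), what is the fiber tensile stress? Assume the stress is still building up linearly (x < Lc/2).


Force balance: sigma_f * (pi*d^2/4) = tau * (pi*d) * x  ->  sigma_f = 4 * tau * x / d
sigma_f = 4 * 68 * 143.0 / 10.8 = 3601.5 MPa

3601.5 MPa


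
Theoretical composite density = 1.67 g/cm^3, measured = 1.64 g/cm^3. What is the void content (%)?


Void% = (rho_theo - rho_actual)/rho_theo * 100 = (1.67 - 1.64)/1.67 * 100 = 1.8%

1.8%


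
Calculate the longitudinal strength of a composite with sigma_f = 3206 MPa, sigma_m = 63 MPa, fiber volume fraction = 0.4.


sigma_1 = sigma_f*Vf + sigma_m*(1-Vf) = 3206*0.4 + 63*0.6 = 1320.2 MPa

1320.2 MPa


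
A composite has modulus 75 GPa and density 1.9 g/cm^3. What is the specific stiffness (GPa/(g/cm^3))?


Specific stiffness = E/rho = 75/1.9 = 39.5 GPa/(g/cm^3)

39.5 GPa/(g/cm^3)


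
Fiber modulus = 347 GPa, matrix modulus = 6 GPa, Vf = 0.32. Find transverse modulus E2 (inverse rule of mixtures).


1/E2 = Vf/Ef + (1-Vf)/Em = 0.32/347 + 0.68/6
E2 = 8.75 GPa

8.75 GPa


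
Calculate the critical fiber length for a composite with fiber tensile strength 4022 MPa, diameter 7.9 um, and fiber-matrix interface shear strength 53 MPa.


Lc = sigma_f * d / (2 * tau_i) = 4022 * 7.9 / (2 * 53) = 299.8 um

299.8 um


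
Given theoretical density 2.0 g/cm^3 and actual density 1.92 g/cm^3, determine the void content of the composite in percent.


Void% = (rho_theo - rho_actual)/rho_theo * 100 = (2.0 - 1.92)/2.0 * 100 = 4.0%

4.0%


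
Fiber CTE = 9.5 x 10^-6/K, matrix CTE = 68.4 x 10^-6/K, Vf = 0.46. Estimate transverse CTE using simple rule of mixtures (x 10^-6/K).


alpha_2 = alpha_f*Vf + alpha_m*(1-Vf) = 9.5*0.46 + 68.4*0.54 = 41.3 x 10^-6/K

41.3 x 10^-6/K


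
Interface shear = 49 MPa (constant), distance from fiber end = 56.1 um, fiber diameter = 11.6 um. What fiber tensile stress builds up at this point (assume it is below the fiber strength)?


Force balance: sigma_f * (pi*d^2/4) = tau * (pi*d) * x  ->  sigma_f = 4 * tau * x / d
sigma_f = 4 * 49 * 56.1 / 11.6 = 947.9 MPa

947.9 MPa


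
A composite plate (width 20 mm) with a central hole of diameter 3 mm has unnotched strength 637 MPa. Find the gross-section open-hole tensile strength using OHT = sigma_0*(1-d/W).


OHT = sigma_0*(1-d/W) = 637*(1-3/20) = 541.5 MPa

541.5 MPa


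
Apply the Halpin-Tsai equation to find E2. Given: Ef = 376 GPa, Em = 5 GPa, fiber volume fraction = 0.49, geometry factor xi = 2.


eta = (Ef/Em - 1)/(Ef/Em + xi) = (75.2 - 1)/(75.2 + 2) = 0.9611
E2 = Em*(1+xi*eta*Vf)/(1-eta*Vf) = 18.35 GPa

18.35 GPa


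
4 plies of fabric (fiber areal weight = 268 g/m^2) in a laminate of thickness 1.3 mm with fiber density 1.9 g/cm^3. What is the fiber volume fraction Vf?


Vf = n * FAW / (rho_f * h * 1000) = 4 * 268 / (1.9 * 1.3 * 1000) = 0.434

0.434


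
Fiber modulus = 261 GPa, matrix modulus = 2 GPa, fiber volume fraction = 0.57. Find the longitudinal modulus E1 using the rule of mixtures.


E1 = Ef*Vf + Em*(1-Vf) = 261*0.57 + 2*0.43 = 149.63 GPa

149.63 GPa


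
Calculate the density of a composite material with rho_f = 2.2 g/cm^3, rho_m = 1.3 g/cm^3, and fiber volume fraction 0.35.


rho_c = rho_f*Vf + rho_m*(1-Vf) = 2.2*0.35 + 1.3*0.65 = 1.615 g/cm^3

1.615 g/cm^3


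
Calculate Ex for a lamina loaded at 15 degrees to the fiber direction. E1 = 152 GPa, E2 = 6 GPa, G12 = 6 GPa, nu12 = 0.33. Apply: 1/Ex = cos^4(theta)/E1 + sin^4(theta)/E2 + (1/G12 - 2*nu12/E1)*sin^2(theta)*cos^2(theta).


cos^4(15) = 0.870513, sin^4(15) = 0.004487, sin^2(15)*cos^2(15) = 0.0625
1/G12 - 2*nu12/E1 = 1/6 - 2*0.33/152 = 0.162325 GPa^-1
1/Ex = 0.870513/152 + 0.004487/6 + 0.162325*0.0625 = 0.0166202 GPa^-1
Ex = 60.17 GPa

60.17 GPa


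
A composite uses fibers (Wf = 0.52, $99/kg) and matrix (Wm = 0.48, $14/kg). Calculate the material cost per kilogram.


Cost = cost_f*Wf + cost_m*Wm = 99*0.52 + 14*0.48 = $58.2/kg

$58.2/kg


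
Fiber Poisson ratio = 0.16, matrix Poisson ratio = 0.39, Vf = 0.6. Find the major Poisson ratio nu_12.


nu_12 = nu_f*Vf + nu_m*(1-Vf) = 0.16*0.6 + 0.39*0.4 = 0.252

0.252


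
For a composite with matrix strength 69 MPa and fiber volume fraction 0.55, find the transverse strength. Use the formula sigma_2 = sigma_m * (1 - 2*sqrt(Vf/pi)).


factor = 1 - 2*sqrt(0.55/pi) = 0.1632
sigma_2 = 69 * 0.1632 = 11.26 MPa

11.26 MPa


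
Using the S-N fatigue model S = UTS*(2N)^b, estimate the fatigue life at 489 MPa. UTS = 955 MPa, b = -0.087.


N = 0.5 * (S/UTS)^(1/b) = 0.5 * (489/955)^(1/-0.087) = 1097.2011 cycles

1097.2011 cycles


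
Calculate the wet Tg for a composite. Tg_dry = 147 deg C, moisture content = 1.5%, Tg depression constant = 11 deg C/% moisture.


Tg_wet = Tg_dry - k*moisture = 147 - 11*1.5 = 130.5 deg C

130.5 deg C


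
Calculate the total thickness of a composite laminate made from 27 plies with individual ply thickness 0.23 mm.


h = n * t_ply = 27 * 0.23 = 6.21 mm

6.21 mm


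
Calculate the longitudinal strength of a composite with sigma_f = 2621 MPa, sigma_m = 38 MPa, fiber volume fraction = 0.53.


sigma_1 = sigma_f*Vf + sigma_m*(1-Vf) = 2621*0.53 + 38*0.47 = 1407.0 MPa

1407.0 MPa
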